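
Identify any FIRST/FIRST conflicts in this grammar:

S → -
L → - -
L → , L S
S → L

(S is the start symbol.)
FIRST sets of the non-terminals at (or reachable through a nullable prefix from) the front of some alternative:
  FIRST(L) = { ',', '-' }

Productions for S:
  S → -: FIRST = { '-' }
  S → L: FIRST = { ',', '-' }
Productions for L:
  L → - -: FIRST = { '-' }
  L → , L S: FIRST = { ',' }

Conflict for S: S → - and S → L
  Overlap: { '-' }

Answer: Yes. S → '-' / S → L on { '-' }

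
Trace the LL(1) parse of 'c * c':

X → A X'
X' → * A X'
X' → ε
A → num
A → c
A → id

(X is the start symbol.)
LL(1) parsing maintains a stack (initially the start symbol over $) and the input. At each step: if the stack top is a terminal, match it against the current input token; if it is a non-terminal N, replace it with the RHS of M[N, lookahead] (the unique production whose predict set contains the lookahead).

Stack is shown with the top on the left.

Stack     Input    Action
-------------------------
X $       c * c $  output X → A X'
A X' $    c * c $  output A → c
c X' $    c * c $  match 'c'
X' $      * c $    output X' → * A X'
* A X' $  * c $    match '*'
A X' $    c $      output A → c
c X' $    c $      match 'c'
X' $      $        output X' → ε
$         $        accept

The string is accepted.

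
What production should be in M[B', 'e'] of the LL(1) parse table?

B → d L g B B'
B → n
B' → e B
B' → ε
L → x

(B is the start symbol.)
B' → e B, B' → ε

To find M[B', 'e'], we find productions for B' where 'e' is in the predict set (PREDICT(N → α) = (FIRST(α) \ {ε}) ∪ (FOLLOW(N) if α ⇒* ε)).

Relevant sets:
  FOLLOW(B') = { $, 'e' }

B' → e B: PREDICT = { 'e' }
  'e' is in predict set, so this production goes in M[B', 'e']
B' → ε: PREDICT = { $, 'e' }
  'e' is in predict set, so this production goes in M[B', 'e']

M[B', 'e'] = B' → e B, B' → ε  (a multiply-defined cell — the grammar is not LL(1))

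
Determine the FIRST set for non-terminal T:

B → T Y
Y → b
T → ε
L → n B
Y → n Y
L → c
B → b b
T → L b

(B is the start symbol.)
To compute FIRST(T), examine every production with T on the left-hand side, reading each right-hand side left to right until a non-nullable symbol is reached.

FIRST sets of the other non-terminals involved (by the same procedure, iterated to a fixed point):
  FIRST(L) = { 'c', 'n' }

From T → ε:
  - ε-production, so ε ∈ FIRST(T)
From T → L b:
  - L is a non-terminal: add FIRST(L) \ {ε} = { 'c', 'n' }
    L is not nullable, so stop

Collecting: FIRST(T) = { 'c', 'n', ε }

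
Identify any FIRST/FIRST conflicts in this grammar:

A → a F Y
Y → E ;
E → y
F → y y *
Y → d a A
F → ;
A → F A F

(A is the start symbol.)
A FIRST/FIRST conflict occurs when two productions N → α and N → β for the same non-terminal have FIRST(α) ∩ FIRST(β) ≠ ∅ (with ε ∈ FIRST of a nullable right-hand side, so two nullable alternatives also conflict).

FIRST sets of the non-terminals at (or reachable through a nullable prefix from) the front of some alternative:
  FIRST(F) = { ';', 'y' }
  FIRST(E) = { 'y' }

Productions for A:
  A → a F Y: FIRST = { 'a' }
  A → F A F: FIRST = { ';', 'y' }
Productions for Y:
  Y → E ;: FIRST = { 'y' }
  Y → d a A: FIRST = { 'd' }
Productions for F:
  F → y y *: FIRST = { 'y' }
  F → ;: FIRST = { ';' }
E has only one production, so no FIRST/FIRST conflict is possible there.

All alternatives of each non-terminal have pairwise disjoint FIRST sets.

Answer: No FIRST/FIRST conflicts.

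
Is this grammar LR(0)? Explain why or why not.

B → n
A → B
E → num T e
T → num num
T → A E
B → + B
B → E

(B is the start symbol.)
Augment with B' → B and build the canonical LR(0) collection (I0 = CLOSURE({[B' → . B]}), then GOTO on every symbol after a dot until no new states appear). It has 14 states:
  I0: { [B → . + B], [B → . E], [B → . n], [B' → . B], [E → . num T e] }  — shift
  I1: { [B → + . B], [B → . + B], [B → . E], [B → . n], [E → . num T e] }  — shift
  I2: { [B' → B .] }  — accept
  I3: { [B → E .] }  — reduce
  I4: { [B → n .] }  — reduce
  I5: { [A → . B], [B → . + B], [B → . E], [B → . n], [E → . num T e], [E → num . T e], [T → . A E], [T → . num num] }  — shift
  I6: { [E → . num T e], [T → A . E] }  — shift
  I7: { [A → B .] }  — reduce
  I8: { [E → num T . e] }  — shift
  I9: { [A → . B], [B → . + B], [B → . E], [B → . n], [E → . num T e], [E → num . T e], [T → . A E], [T → . num num], [T → num . num] }  — shift
  I10: { [A → . B], [B → . + B], [B → . E], [B → . n], [E → . num T e], [E → num . T e], [T → . A E], [T → . num num], [T → num . num], [T → num num .] }  — shift, reduce
  I11: { [E → num T e .] }  — reduce
  I12: { [T → A E .] }  — reduce
  I13: { [B → + B .] }  — reduce

Conflict in state I10:
  Shift-reduce conflict between [T → num num .] and [B → . + B]
So the grammar is NOT LR(0).

Answer: No. Shift-reduce conflict between [T → num num .] and [B → . + B]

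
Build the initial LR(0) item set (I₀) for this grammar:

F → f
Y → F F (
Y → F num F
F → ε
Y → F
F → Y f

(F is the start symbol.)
First, augment the grammar with F' → F
I₀ = CLOSURE({ [F' → . F] }):
  [F' → . F] has the dot before F: add [F → . f], [F → .], [F → . Y f]
  [F → . Y f] has the dot before Y: add [Y → . F F (], [Y → . F num F], [Y → . F]
No further items can be added.

I₀ = { [F → . Y f], [F → . f], [F → .], [F' → . F], [Y → . F F (], [Y → . F num F], [Y → . F] }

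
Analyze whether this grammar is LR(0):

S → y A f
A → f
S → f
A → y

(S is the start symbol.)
Yes, the grammar is LR(0)

Augment with S' → S and build the canonical LR(0) collection (I0 = CLOSURE({[S' → . S]}), then GOTO on every symbol after a dot until no new states appear). It has 8 states:
  I0: { [S → . f], [S → . y A f], [S' → . S] }  — shift
  I1: { [S' → S .] }  — accept
  I2: { [S → f .] }  — reduce
  I3: { [A → . f], [A → . y], [S → y . A f] }  — shift
  I4: { [S → y A . f] }  — shift
  I5: { [A → f .] }  — reduce
  I6: { [A → y .] }  — reduce
  I7: { [S → y A f .] }  — reduce

Every state is either a pure shift/goto state or contains exactly one complete item and nothing to shift — no conflicts. The grammar is LR(0).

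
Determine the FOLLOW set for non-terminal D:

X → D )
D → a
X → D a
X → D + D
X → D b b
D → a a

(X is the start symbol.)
In X → D ): D is followed by ')', add FIRST(')') \ {ε} = { ')' }
In X → D a: D is followed by a, add FIRST(a) \ {ε} = { 'a' }
In X → D + D: D is followed by '+' D, add FIRST('+' D) \ {ε} = { '+' }
In X → D + D: D is at the end, add FOLLOW(X)
In X → D b b: D is followed by b b, add FIRST(b b) \ {ε} = { 'b' }

The FOLLOW sets referred to above (computed the same way, to a fixed point):
  FOLLOW(X) = { $ }

Taking the union: FOLLOW(D) = { $, ')', '+', 'a', 'b' }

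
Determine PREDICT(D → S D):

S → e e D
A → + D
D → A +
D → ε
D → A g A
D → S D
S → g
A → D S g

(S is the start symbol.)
PREDICT(D → S D) = (FIRST(RHS) \ {ε}) ∪ (FOLLOW(D) if ε ∈ FIRST(RHS), i.e. RHS ⇒* ε)
FIRST(S) = { 'e', 'g' }
FIRST(S D) = { 'e', 'g' }
ε ∉ FIRST(S D), so FOLLOW(D) is not added.
PREDICT(D → S D) = { 'e', 'g' }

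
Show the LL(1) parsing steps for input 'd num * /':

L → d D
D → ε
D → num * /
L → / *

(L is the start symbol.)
LL(1) parsing maintains a stack (initially the start symbol over $) and the input. At each step: if the stack top is a terminal, match it against the current input token; if it is a non-terminal N, replace it with the RHS of M[N, lookahead] (the unique production whose predict set contains the lookahead).

Stack is shown with the top on the left.

Stack      Input        Action
------------------------------
L $        d num * / $  output L → d D
d D $      d num * / $  match 'd'
D $        num * / $    output D → num * /
num * / $  num * / $    match 'num'
* / $      * / $        match '*'
/ $        / $          match '/'
$          $            accept

The string is accepted.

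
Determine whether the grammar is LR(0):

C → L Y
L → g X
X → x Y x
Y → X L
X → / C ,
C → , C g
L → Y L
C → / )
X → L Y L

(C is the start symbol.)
No. Shift-reduce conflict between [L → Y L .] and [L → . g X]

Augment with C' → C and build the canonical LR(0) collection (I0 = CLOSURE({[C' → . C]}), then GOTO on every symbol after a dot until no new states appear). It has 24 states:
  I0: { [C → . , C g], [C → . / )], [C → . L Y], [C' → . C], [L → . Y L], [L → . g X], [X → . / C ,], [X → . L Y L], [X → . x Y x], [Y → . X L] }  — shift
  I1: { [C → , . C g], [C → . , C g], [C → . / )], [C → . L Y], [L → . Y L], [L → . g X], [X → . / C ,], [X → . L Y L], [X → . x Y x], [Y → . X L] }  — shift
  I2: { [C → . , C g], [C → . / )], [C → . L Y], [C → / . )], [L → . Y L], [L → . g X], [X → . / C ,], [X → . L Y L], [X → . x Y x], [X → / . C ,], [Y → . X L] }  — shift
  I3: { [C' → C .] }  — accept
  I4: { [C → L . Y], [L → . Y L], [L → . g X], [X → . / C ,], [X → . L Y L], [X → . x Y x], [X → L . Y L], [Y → . X L] }  — shift
  I5: { [L → . Y L], [L → . g X], [X → . / C ,], [X → . L Y L], [X → . x Y x], [Y → . X L], [Y → X . L] }  — shift
  I6: { [L → . Y L], [L → . g X], [L → Y . L], [X → . / C ,], [X → . L Y L], [X → . x Y x], [Y → . X L] }  — shift
  I7: { [L → . Y L], [L → . g X], [L → g . X], [X → . / C ,], [X → . L Y L], [X → . x Y x], [Y → . X L] }  — shift
  I8: { [L → . Y L], [L → . g X], [X → . / C ,], [X → . L Y L], [X → . x Y x], [X → x . Y x], [Y → . X L] }  — shift
  I9: { [C → . , C g], [C → . / )], [C → . L Y], [L → . Y L], [L → . g X], [X → . / C ,], [X → . L Y L], [X → . x Y x], [X → / . C ,], [Y → . X L] }  — shift
  I10: { [L → . Y L], [L → . g X], [X → . / C ,], [X → . L Y L], [X → . x Y x], [X → L . Y L], [Y → . X L] }  — shift
  I11: { [L → . Y L], [L → . g X], [L → Y . L], [X → . / C ,], [X → . L Y L], [X → . x Y x], [X → x Y . x], [Y → . X L] }  — shift
  I12: { [L → . Y L], [L → . g X], [L → Y L .], [X → . / C ,], [X → . L Y L], [X → . x Y x], [X → L . Y L], [Y → . X L] }  — shift, reduce
  I13: { [L → . Y L], [L → . g X], [X → . / C ,], [X → . L Y L], [X → . x Y x], [X → x . Y x], [X → x Y x .], [Y → . X L] }  — shift, reduce
  I14: { [L → . Y L], [L → . g X], [L → Y . L], [X → . / C ,], [X → . L Y L], [X → . x Y x], [X → L Y . L], [Y → . X L] }  — shift
  I15: { [L → . Y L], [L → . g X], [L → Y L .], [X → . / C ,], [X → . L Y L], [X → . x Y x], [X → L . Y L], [X → L Y L .], [Y → . X L] }  — shift, 2 reduces
  I16: { [X → / C . ,] }  — shift
  I17: { [X → / C , .] }  — reduce
  I18: { [L → . Y L], [L → . g X], [L → g X .], [X → . / C ,], [X → . L Y L], [X → . x Y x], [Y → . X L], [Y → X . L] }  — shift, reduce
  I19: { [L → . Y L], [L → . g X], [X → . / C ,], [X → . L Y L], [X → . x Y x], [X → L . Y L], [Y → . X L], [Y → X L .] }  — shift, reduce
  I20: { [C → L Y .], [L → . Y L], [L → . g X], [L → Y . L], [X → . / C ,], [X → . L Y L], [X → . x Y x], [X → L Y . L], [Y → . X L] }  — shift, reduce
  I21: { [C → / ) .] }  — reduce
  I22: { [C → , C . g] }  — shift
  I23: { [C → , C g .] }  — reduce

Conflict in state I12:
  Shift-reduce conflict between [L → Y L .] and [L → . g X]
So the grammar is NOT LR(0).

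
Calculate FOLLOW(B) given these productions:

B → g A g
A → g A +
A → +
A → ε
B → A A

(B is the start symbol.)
{ $ }

B is the start symbol, so $ ∈ FOLLOW(B).
B does not occur on any right-hand side.

Taking the union: FOLLOW(B) = { $ }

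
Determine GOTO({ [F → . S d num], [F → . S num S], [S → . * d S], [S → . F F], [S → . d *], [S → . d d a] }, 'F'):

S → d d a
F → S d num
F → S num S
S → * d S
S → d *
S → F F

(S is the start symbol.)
GOTO(I, 'F') = CLOSURE({ [A → αX.β] : [A → α.Xβ] ∈ I, X = 'F' })

Items with dot before 'F', with the dot advanced:
  [S → . F F] → [S → F . F]
Closure of the advanced items:
  [S → F . F] has the dot before F: add [F → . S d num], [F → . S num S]
  [F → . S d num] has the dot before S: add [S → . d d a], [S → . * d S], [S → . d *], [S → . F F]

GOTO = { [F → . S d num], [F → . S num S], [S → . * d S], [S → . F F], [S → . d *], [S → . d d a], [S → F . F] }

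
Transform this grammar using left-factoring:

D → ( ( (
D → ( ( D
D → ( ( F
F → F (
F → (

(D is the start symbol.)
Left-factoring transforms A → αβ₁ | αβ₂ into A → αA' and A' → β₁ | β₂
(α is the longest common prefix among the alternatives). Repeat until
no nonterminal has two alternatives with a common prefix.

Round 1: D has alternatives sharing prefix '( ('. Introduce D': D → ( ( D'
  Add: D' → (
  Add: D' → D
  Add: D' → F

No remaining common prefixes — done.

Resulting grammar:
D → ( ( D'
D' → (
D' → D
D' → F
F → F (
F → (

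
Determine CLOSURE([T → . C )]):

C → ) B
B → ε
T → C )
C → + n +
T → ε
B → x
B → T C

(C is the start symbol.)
{ [C → . ) B], [C → . + n +], [T → . C )] }

To compute CLOSURE, for each item [A → α.Bβ] where B is a non-terminal, add [B → .γ] for all productions B → γ; repeat for the newly added items until nothing changes.

Start with: [T → . C )]
  [T → . C )] has the dot before C: add [C → . ) B], [C → . + n +]
No further items can be added.

CLOSURE = { [C → . ) B], [C → . + n +], [T → . C )] }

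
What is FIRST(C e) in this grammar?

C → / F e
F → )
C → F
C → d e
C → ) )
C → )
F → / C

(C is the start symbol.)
{ ')', '/', 'd' }

FIRST sets of the non-terminals involved (from the grammar, by fixed-point iteration):
  FIRST(C) = { ')', '/', 'd' }

To compute FIRST(C e), process the symbols left to right:
Symbol C is a non-terminal. Add FIRST(C) \ {ε} = { ')', '/', 'd' }
C is not nullable (ε ∉ FIRST(C)), so stop here.
FIRST(C e) = { ')', '/', 'd' }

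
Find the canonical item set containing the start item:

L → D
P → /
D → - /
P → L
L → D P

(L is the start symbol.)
{ [D → . - /], [L → . D P], [L → . D], [L' → . L] }

First, augment the grammar with L' → L
I₀ = CLOSURE({ [L' → . L] }):
  [L' → . L] has the dot before L: add [L → . D], [L → . D P]
  [L → . D] has the dot before D: add [D → . - /]
No further items can be added.

I₀ = { [D → . - /], [L → . D P], [L → . D], [L' → . L] }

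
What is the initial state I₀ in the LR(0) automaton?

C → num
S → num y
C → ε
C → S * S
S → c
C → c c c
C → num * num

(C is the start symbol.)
First, augment the grammar with C' → C
I₀ = CLOSURE({ [C' → . C] }):
  [C' → . C] has the dot before C: add [C → . num], [C → .], [C → . S * S], [C → . c c c], [C → . num * num]
  [C → . S * S] has the dot before S: add [S → . num y], [S → . c]
No further items can be added.

I₀ = { [C → . S * S], [C → . c c c], [C → . num * num], [C → . num], [C → .], [C' → . C], [S → . c], [S → . num y] }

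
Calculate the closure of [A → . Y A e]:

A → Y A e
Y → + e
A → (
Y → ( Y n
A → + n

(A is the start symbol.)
To compute CLOSURE, for each item [A → α.Bβ] where B is a non-terminal, add [B → .γ] for all productions B → γ; repeat for the newly added items until nothing changes.

Start with: [A → . Y A e]
  [A → . Y A e] has the dot before Y: add [Y → . + e], [Y → . ( Y n]
No further items can be added.

CLOSURE = { [A → . Y A e], [Y → . ( Y n], [Y → . + e] }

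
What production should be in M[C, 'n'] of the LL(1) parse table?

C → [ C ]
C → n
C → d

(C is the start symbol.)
C → n

To find M[C, 'n'], we find productions for C where 'n' is in the predict set (PREDICT(N → α) = (FIRST(α) \ {ε}) ∪ (FOLLOW(N) if α ⇒* ε)).

C → [ C ]: PREDICT = { '[' }
C → n: PREDICT = { 'n' }
  'n' is in predict set, so this production goes in M[C, 'n']
C → d: PREDICT = { 'd' }

M[C, 'n'] = C → n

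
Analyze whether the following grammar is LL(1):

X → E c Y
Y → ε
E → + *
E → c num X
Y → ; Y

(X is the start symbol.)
Yes, the grammar is LL(1).

A grammar is LL(1) if for each non-terminal N with multiple productions, the predict sets of those productions are pairwise disjoint, where PREDICT(N → α) = (FIRST(α) \ {ε}) ∪ (FOLLOW(N) if α ⇒* ε).

Relevant sets:
  FOLLOW(Y) = { $, 'c' }

For Y:
  PREDICT(Y → ε) = { $, 'c' }
  PREDICT(Y → ';' Y) = { ';' }
For E:
  PREDICT(E → '+' '*') = { '+' }
  PREDICT(E → c num X) = { 'c' }
X has a single production, so nothing to check there.

All predict sets are disjoint. The grammar IS LL(1).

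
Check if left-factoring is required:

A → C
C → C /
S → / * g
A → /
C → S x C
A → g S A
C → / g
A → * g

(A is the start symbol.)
No, left-factoring is not needed

Left-factoring is needed when two productions for the same non-terminal
share a common prefix on the right-hand side.

Productions for A:
  A → C
  A → /
  A → g S A
  A → * g
Productions for C:
  C → C /
  C → S x C
  C → / g

No common prefixes found.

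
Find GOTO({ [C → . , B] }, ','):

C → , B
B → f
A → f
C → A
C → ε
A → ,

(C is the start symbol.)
{ [B → . f], [C → , . B] }

GOTO(I, ',') = CLOSURE({ [A → αX.β] : [A → α.Xβ] ∈ I, X = ',' })

Items with dot before ',', with the dot advanced:
  [C → . , B] → [C → , . B]
Closure of the advanced items:
  [C → , . B] has the dot before B: add [B → . f]

GOTO = { [B → . f], [C → , . B] }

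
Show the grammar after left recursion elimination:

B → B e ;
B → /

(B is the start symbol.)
B is directly left-recursive. The standard transformation for
  A → A α₁ | ... | A α_m | β₁ | ... | β_n
is
  A  → β₁ A' | ... | β_n A'
  A' → α₁ A' | ... | α_m A' | ε

B → / becomes B → / B'
B → B e ; becomes B' → e ; B'
Add B' → ε

Resulting grammar:
B → / B'
B' → e ; B'
B' → ε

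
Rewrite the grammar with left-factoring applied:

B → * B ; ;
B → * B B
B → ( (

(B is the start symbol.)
Left-factoring transforms A → αβ₁ | αβ₂ into A → αA' and A' → β₁ | β₂
(α is the longest common prefix among the alternatives). Repeat until
no nonterminal has two alternatives with a common prefix.

Round 1: B has alternatives sharing prefix '* B'. Introduce B': B → * B B'
  Add: B' → ; ;
  Add: B' → B

No remaining common prefixes — done.

Resulting grammar:
B → * B B'
B' → ; ;
B' → B
B → ( (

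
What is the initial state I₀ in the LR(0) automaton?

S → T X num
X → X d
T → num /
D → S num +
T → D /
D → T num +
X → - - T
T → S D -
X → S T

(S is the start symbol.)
First, augment the grammar with S' → S
I₀ = CLOSURE({ [S' → . S] }):
  [S' → . S] has the dot before S: add [S → . T X num]
  [S → . T X num] has the dot before T: add [T → . num /], [T → . D /], [T → . S D -]
  [T → . D /] has the dot before D: add [D → . S num +], [D → . T num +]
No further items can be added.

I₀ = { [D → . S num +], [D → . T num +], [S → . T X num], [S' → . S], [T → . D /], [T → . S D -], [T → . num /] }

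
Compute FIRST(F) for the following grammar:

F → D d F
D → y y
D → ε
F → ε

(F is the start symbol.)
FIRST sets of the other non-terminals involved (by the same procedure, iterated to a fixed point):
  FIRST(D) = { 'y', ε }

From F → D d F:
  - D is a non-terminal: add FIRST(D) \ {ε} = { 'y' }
    D is nullable, so continue to the next symbol
  - d is a terminal: add 'd' and stop
From F → ε:
  - ε-production, so ε ∈ FIRST(F)

Collecting: FIRST(F) = { 'd', 'y', ε }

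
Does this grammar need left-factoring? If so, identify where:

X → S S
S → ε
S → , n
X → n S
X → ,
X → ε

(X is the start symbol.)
No, left-factoring is not needed

Left-factoring is needed when two productions for the same non-terminal
share a common prefix on the right-hand side.

Productions for X:
  X → S S
  X → n S
  X → ,
  X → ε
Productions for S:
  S → ε
  S → , n

No common prefixes found.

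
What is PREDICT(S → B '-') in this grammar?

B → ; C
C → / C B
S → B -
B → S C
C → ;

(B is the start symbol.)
PREDICT(S → B '-') = (FIRST(RHS) \ {ε}) ∪ (FOLLOW(S) if ε ∈ FIRST(RHS), i.e. RHS ⇒* ε)
FIRST(B) = { ';' }
FIRST(B '-') = { ';' }
ε ∉ FIRST(B '-'), so FOLLOW(S) is not added.
PREDICT(S → B '-') = { ';' }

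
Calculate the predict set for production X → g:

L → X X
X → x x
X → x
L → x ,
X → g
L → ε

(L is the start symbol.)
{ 'g' }

PREDICT(X → g) = (FIRST(RHS) \ {ε}) ∪ (FOLLOW(X) if ε ∈ FIRST(RHS), i.e. RHS ⇒* ε)
FIRST(g) = { 'g' }
ε ∉ FIRST(g), so FOLLOW(X) is not added.
PREDICT(X → g) = { 'g' }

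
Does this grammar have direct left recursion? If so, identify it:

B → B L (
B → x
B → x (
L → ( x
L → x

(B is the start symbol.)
Direct left recursion occurs when N → N α for some non-terminal N (the right-hand side begins with the left-hand side itself).

B → B L (: LEFT RECURSIVE (starts with B)
B → x: starts with x
B → x (: starts with x
L → ( x: starts with '('
L → x: starts with x

The grammar has direct left recursion on: B.

Answer: Yes, B is left-recursive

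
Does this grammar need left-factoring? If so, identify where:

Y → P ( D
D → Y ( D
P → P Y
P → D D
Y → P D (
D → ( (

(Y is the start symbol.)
Yes, Y has productions with common prefix 'P'

Left-factoring is needed when two productions for the same non-terminal
share a common prefix on the right-hand side.

Productions for Y:
  Y → P ( D
  Y → P D (
Productions for D:
  D → Y ( D
  D → ( (
Productions for P:
  P → P Y
  P → D D

Found common prefix 'P' in productions for Y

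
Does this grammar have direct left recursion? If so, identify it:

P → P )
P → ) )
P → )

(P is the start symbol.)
P → P ): LEFT RECURSIVE (starts with P)
P → ) ): starts with ')'
P → ): starts with ')'

The grammar has direct left recursion on: P.

Answer: Yes, P is left-recursive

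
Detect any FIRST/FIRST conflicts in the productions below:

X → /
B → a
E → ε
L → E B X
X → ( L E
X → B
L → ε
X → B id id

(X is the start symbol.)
FIRST sets of the non-terminals at (or reachable through a nullable prefix from) the front of some alternative:
  FIRST(B) = { 'a' }
  FIRST(E) = { ε }

Productions for X:
  X → /: FIRST = { '/' }
  X → ( L E: FIRST = { '(' }
  X → B: FIRST = { 'a' }
  X → B id id: FIRST = { 'a' }
Productions for L:
  L → E B X: FIRST = { 'a' }
  L → ε: FIRST = { ε }
B, E have only one production, so no FIRST/FIRST conflict is possible there.

Conflict for X: X → B and X → B id id
  Overlap: { 'a' }

Answer: Yes. X → B / X → B id id on { 'a' }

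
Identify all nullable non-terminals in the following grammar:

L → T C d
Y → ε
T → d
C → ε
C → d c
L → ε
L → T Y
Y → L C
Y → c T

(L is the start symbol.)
ε-productions: Y → ε, C → ε, L → ε
So Y, C, L are immediately nullable.
No further non-terminal can be added: every production for the remaining non-terminals contains a terminal or a non-nullable non-terminal.
Nullable = { 'C', 'L', 'Y' }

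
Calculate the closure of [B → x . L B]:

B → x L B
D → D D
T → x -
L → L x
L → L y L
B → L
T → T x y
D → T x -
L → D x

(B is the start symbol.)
{ [B → x . L B], [D → . D D], [D → . T x -], [L → . D x], [L → . L x], [L → . L y L], [T → . T x y], [T → . x -] }

Start with: [B → x . L B]
  [B → x . L B] has the dot before L: add [L → . L x], [L → . L y L], [L → . D x]
  [L → . D x] has the dot before D: add [D → . D D], [D → . T x -]
  [D → . T x -] has the dot before T: add [T → . x -], [T → . T x y]
No further items can be added.

CLOSURE = { [B → x . L B], [D → . D D], [D → . T x -], [L → . D x], [L → . L x], [L → . L y L], [T → . T x y], [T → . x -] }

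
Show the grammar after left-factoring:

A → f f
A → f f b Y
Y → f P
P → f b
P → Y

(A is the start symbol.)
A → f f A'
A' → ε
A' → b Y
Y → f P
P → f b
P → Y

Left-factoring transforms A → αβ₁ | αβ₂ into A → αA' and A' → β₁ | β₂
(α is the longest common prefix among the alternatives). Repeat until
no nonterminal has two alternatives with a common prefix.

Round 1: A has alternatives sharing prefix 'f f'. Introduce A': A → f f A'
  Add: A' → ε
  Add: A' → b Y

No remaining common prefixes — done.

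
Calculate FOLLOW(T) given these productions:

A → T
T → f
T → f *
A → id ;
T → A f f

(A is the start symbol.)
To compute FOLLOW(T), find every occurrence of T on a right-hand side N → α T β: add FIRST(β) \ {ε}, and if β is empty or nullable also add FOLLOW(N). Iterate to a fixed point.

In A → T: T is at the end, add FOLLOW(A)

The FOLLOW sets referred to above (computed the same way, to a fixed point):
  FOLLOW(A) = { $, 'f' }

Taking the union: FOLLOW(T) = { $, 'f' }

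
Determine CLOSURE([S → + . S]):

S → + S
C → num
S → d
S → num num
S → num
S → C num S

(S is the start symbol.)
To compute CLOSURE, for each item [A → α.Bβ] where B is a non-terminal, add [B → .γ] for all productions B → γ; repeat for the newly added items until nothing changes.

Start with: [S → + . S]
  [S → + . S] has the dot before S: add [S → . + S], [S → . d], [S → . num num], [S → . num], [S → . C num S]
  [S → . C num S] has the dot before C: add [C → . num]
No further items can be added.

CLOSURE = { [C → . num], [S → + . S], [S → . + S], [S → . C num S], [S → . d], [S → . num num], [S → . num] }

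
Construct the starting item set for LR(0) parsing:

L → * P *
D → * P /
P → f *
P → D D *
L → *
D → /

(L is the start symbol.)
First, augment the grammar with L' → L
I₀ = CLOSURE({ [L' → . L] }):
  [L' → . L] has the dot before L: add [L → . * P *], [L → . *]
No further items can be added.

I₀ = { [L → . * P *], [L → . *], [L' → . L] }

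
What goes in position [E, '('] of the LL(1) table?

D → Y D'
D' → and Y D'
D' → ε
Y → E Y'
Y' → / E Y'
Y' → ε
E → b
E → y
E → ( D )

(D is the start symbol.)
To find M[E, '('], we find productions for E where '(' is in the predict set (PREDICT(N → α) = (FIRST(α) \ {ε}) ∪ (FOLLOW(N) if α ⇒* ε)).

E → b: PREDICT = { 'b' }
E → y: PREDICT = { 'y' }
E → ( D ): PREDICT = { '(' }
  '(' is in predict set, so this production goes in M[E, '(']

M[E, '('] = E → ( D )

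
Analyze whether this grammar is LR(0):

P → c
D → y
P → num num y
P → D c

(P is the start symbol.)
Augment with P' → P and build the canonical LR(0) collection (I0 = CLOSURE({[P' → . P]}), then GOTO on every symbol after a dot until no new states appear). It has 9 states:
  I0: { [D → . y], [P → . D c], [P → . c], [P → . num num y], [P' → . P] }  — shift
  I1: { [P → D . c] }  — shift
  I2: { [P' → P .] }  — accept
  I3: { [P → c .] }  — reduce
  I4: { [P → num . num y] }  — shift
  I5: { [D → y .] }  — reduce
  I6: { [P → num num . y] }  — shift
  I7: { [P → num num y .] }  — reduce
  I8: { [P → D c .] }  — reduce

Every state is either a pure shift/goto state or contains exactly one complete item and nothing to shift — no conflicts. The grammar is LR(0).

Answer: Yes, the grammar is LR(0)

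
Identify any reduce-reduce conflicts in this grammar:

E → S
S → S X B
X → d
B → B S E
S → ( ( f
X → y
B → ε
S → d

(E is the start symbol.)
Yes — I11: [S → d .] vs [X → d .]

Augment with E' → E and build the canonical LR(0) collection (I0 = CLOSURE({[E' → . E]}), then GOTO on every symbol after a dot until no new states appear). It has 14 states:
  I0: { [E → . S], [E' → . E], [S → . ( ( f], [S → . S X B], [S → . d] }  — shift
  I1: { [S → ( . ( f] }  — shift
  I2: { [E' → E .] }  — accept
  I3: { [E → S .], [S → S . X B], [X → . d], [X → . y] }  — shift, reduce
  I4: { [S → d .] }  — reduce
  I5: { [B → . B S E], [B → .], [S → S X . B] }  — reduce
  I6: { [X → d .] }  — reduce
  I7: { [X → y .] }  — reduce
  I8: { [B → B . S E], [S → . ( ( f], [S → . S X B], [S → . d], [S → S X B .] }  — shift, reduce
  I9: { [B → B S . E], [E → . S], [S → . ( ( f], [S → . S X B], [S → . d], [S → S . X B], [X → . d], [X → . y] }  — shift
  I10: { [B → B S E .] }  — reduce
  I11: { [S → d .], [X → d .] }  — 2 reduces
  I12: { [S → ( ( . f] }  — shift
  I13: { [S → ( ( f .] }  — reduce

I11 contains complete items [S → d .], [X → d .] — reduce-reduce conflict.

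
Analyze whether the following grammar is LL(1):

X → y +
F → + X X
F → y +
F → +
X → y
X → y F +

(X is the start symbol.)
For X:
  PREDICT(X → y '+') = { 'y' }
  PREDICT(X → y) = { 'y' }
  PREDICT(X → y F '+') = { 'y' }
For F:
  PREDICT(F → '+' X X) = { '+' }
  PREDICT(F → y '+') = { 'y' }
  PREDICT(F → '+') = { '+' }

Conflict found: Predict set conflict for X: { 'y' }
The grammar is NOT LL(1).

Answer: No. Predict set conflict for X: { 'y' }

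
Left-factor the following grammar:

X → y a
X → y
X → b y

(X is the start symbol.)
Left-factoring transforms A → αβ₁ | αβ₂ into A → αA' and A' → β₁ | β₂
(α is the longest common prefix among the alternatives). Repeat until
no nonterminal has two alternatives with a common prefix.

Round 1: X has alternatives sharing prefix 'y'. Introduce X': X → y X'
  Add: X' → a
  Add: X' → ε

No remaining common prefixes — done.

Resulting grammar:
X → y X'
X' → a
X' → ε
X → b y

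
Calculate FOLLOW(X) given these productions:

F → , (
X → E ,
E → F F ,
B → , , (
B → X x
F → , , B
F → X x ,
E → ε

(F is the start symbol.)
To compute FOLLOW(X), find every occurrence of X on a right-hand side N → α X β: add FIRST(β) \ {ε}, and if β is empty or nullable also add FOLLOW(N). Iterate to a fixed point.

In B → X x: X is followed by x, add FIRST(x) \ {ε} = { 'x' }
In F → X x ,: X is followed by x ',', add FIRST(x ',') \ {ε} = { 'x' }

Taking the union: FOLLOW(X) = { 'x' }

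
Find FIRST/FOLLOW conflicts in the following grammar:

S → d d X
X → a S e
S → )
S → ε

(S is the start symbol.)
No FIRST/FOLLOW conflicts.

A FIRST/FOLLOW conflict occurs when a non-terminal N has a nullable alternative N → β (β ⇒* ε) and another alternative N → α with FIRST(α) ∩ FOLLOW(N) ≠ ∅: on such a lookahead the parser cannot decide between expanding α and letting N vanish via β.

Nullable non-terminals: S.

S: nullable alternative(s) S → ε; FOLLOW(S) = { $, 'e' }
  S → d d X: FIRST \ {ε} = { 'd' } — disjoint from FOLLOW(S)
  S → ): FIRST \ {ε} = { ')' } — disjoint from FOLLOW(S)
  S → ε: FIRST \ {ε} = { } — this is the only nullable alternative, skip

X has no nullable alternative, so no FIRST/FOLLOW check is needed there.

No FIRST/FOLLOW conflicts found.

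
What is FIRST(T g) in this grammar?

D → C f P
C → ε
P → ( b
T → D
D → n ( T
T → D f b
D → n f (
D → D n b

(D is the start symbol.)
FIRST sets of the non-terminals involved (from the grammar, by fixed-point iteration):
  FIRST(T) = { 'f', 'n' }

To compute FIRST(T g), process the symbols left to right:
Symbol T is a non-terminal. Add FIRST(T) \ {ε} = { 'f', 'n' }
T is not nullable (ε ∉ FIRST(T)), so stop here.
FIRST(T g) = { 'f', 'n' }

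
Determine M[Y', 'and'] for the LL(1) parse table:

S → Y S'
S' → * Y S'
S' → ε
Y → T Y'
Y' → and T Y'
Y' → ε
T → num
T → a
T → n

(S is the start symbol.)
Y' → and T Y'

To find M[Y', 'and'], we find productions for Y' where 'and' is in the predict set (PREDICT(N → α) = (FIRST(α) \ {ε}) ∪ (FOLLOW(N) if α ⇒* ε)).

Relevant sets:
  FOLLOW(Y') = { $, '*' }

Y' → and T Y': PREDICT = { 'and' }
  'and' is in predict set, so this production goes in M[Y', 'and']
Y' → ε: PREDICT = { $, '*' }

M[Y', 'and'] = Y' → and T Y'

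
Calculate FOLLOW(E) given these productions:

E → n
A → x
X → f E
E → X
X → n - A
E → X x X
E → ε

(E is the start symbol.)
{ $, 'x' }

To compute FOLLOW(E), find every occurrence of E on a right-hand side N → α E β: add FIRST(β) \ {ε}, and if β is empty or nullable also add FOLLOW(N). Iterate to a fixed point.

E is the start symbol, so $ ∈ FOLLOW(E).
In X → f E: E is at the end, add FOLLOW(X)

The FOLLOW sets referred to above (computed the same way, to a fixed point):
  FOLLOW(X) = { $, 'x' }

Taking the union: FOLLOW(E) = { $, 'x' }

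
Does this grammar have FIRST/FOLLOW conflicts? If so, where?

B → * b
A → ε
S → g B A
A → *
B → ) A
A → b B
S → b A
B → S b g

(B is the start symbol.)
A FIRST/FOLLOW conflict occurs when a non-terminal N has a nullable alternative N → β (β ⇒* ε) and another alternative N → α with FIRST(α) ∩ FOLLOW(N) ≠ ∅: on such a lookahead the parser cannot decide between expanding α and letting N vanish via β.

Nullable non-terminals: A.

A: nullable alternative(s) A → ε; FOLLOW(A) = { $, '*', 'b' }
  A → ε: FIRST \ {ε} = { } — this is the only nullable alternative, skip
  A → *: FIRST \ {ε} = { '*' } — overlaps FOLLOW(A) on { '*' }: CONFLICT
  A → b B: FIRST \ {ε} = { 'b' } — overlaps FOLLOW(A) on { 'b' }: CONFLICT

B, S have no nullable alternative, so no FIRST/FOLLOW check is needed there.

So the grammar has 2 FIRST/FOLLOW conflicts (marked CONFLICT above).

Answer: Yes. A → '*' with FOLLOW(A) on { '*' }; A → b B with FOLLOW(A) on { 'b' }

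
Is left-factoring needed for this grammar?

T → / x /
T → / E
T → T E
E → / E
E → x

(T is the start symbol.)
Yes, T has productions with common prefix '/'

Left-factoring is needed when two productions for the same non-terminal
share a common prefix on the right-hand side.

Productions for T:
  T → / x /
  T → / E
  T → T E
Productions for E:
  E → / E
  E → x

Found common prefix '/' in productions for T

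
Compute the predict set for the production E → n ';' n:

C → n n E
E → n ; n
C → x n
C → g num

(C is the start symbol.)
{ 'n' }

PREDICT(E → n ';' n) = (FIRST(RHS) \ {ε}) ∪ (FOLLOW(E) if ε ∈ FIRST(RHS), i.e. RHS ⇒* ε)
FIRST(n ';' n) = { 'n' }
ε ∉ FIRST(n ';' n), so FOLLOW(E) is not added.
PREDICT(E → n ';' n) = { 'n' }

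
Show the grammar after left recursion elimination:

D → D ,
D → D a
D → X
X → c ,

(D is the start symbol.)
D is directly left-recursive. The standard transformation for
  A → A α₁ | ... | A α_m | β₁ | ... | β_n
is
  A  → β₁ A' | ... | β_n A'
  A' → α₁ A' | ... | α_m A' | ε

D → X becomes D → X D'
D → D , becomes D' → , D'
D → D a becomes D' → a D'
Add D' → ε

Productions for other non-terminals are unchanged:
  X → c ,

Resulting grammar:
D → X D'
D' → , D'
D' → a D'
D' → ε
X → c ,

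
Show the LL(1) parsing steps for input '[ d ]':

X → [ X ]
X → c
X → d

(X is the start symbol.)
Stack is shown with the top on the left.

Stack    Input    Action
------------------------
X $      [ d ] $  output X → [ X ]
[ X ] $  [ d ] $  match '['
X ] $    d ] $    output X → d
d ] $    d ] $    match 'd'
] $      ] $      match ']'
$        $        accept

The string is accepted.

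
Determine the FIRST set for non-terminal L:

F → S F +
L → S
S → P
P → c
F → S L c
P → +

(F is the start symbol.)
To compute FIRST(L), examine every production with L on the left-hand side, reading each right-hand side left to right until a non-nullable symbol is reached.

FIRST sets of the other non-terminals involved (by the same procedure, iterated to a fixed point):
  FIRST(S) = { '+', 'c' }

From L → S:
  - S is a non-terminal: add FIRST(S) \ {ε} = { '+', 'c' }
    S is not nullable, so stop

Collecting: FIRST(L) = { '+', 'c' }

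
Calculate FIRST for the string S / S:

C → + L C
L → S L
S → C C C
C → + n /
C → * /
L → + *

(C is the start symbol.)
{ '*', '+' }

FIRST sets of the non-terminals involved (from the grammar, by fixed-point iteration):
  FIRST(S) = { '*', '+' }

To compute FIRST(S / S), process the symbols left to right:
Symbol S is a non-terminal. Add FIRST(S) \ {ε} = { '*', '+' }
S is not nullable (ε ∉ FIRST(S)), so stop here.
FIRST(S / S) = { '*', '+' }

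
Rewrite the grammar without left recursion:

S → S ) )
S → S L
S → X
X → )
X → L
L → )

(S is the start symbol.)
S is directly left-recursive. The standard transformation for
  A → A α₁ | ... | A α_m | β₁ | ... | β_n
is
  A  → β₁ A' | ... | β_n A'
  A' → α₁ A' | ... | α_m A' | ε

S → X becomes S → X S'
S → S ) ) becomes S' → ) ) S'
S → S L becomes S' → L S'
Add S' → ε

Productions for other non-terminals are unchanged:
  X → )
  X → L
  L → )

Resulting grammar:
S → X S'
S' → ) ) S'
S' → L S'
S' → ε
X → )
X → L
L → )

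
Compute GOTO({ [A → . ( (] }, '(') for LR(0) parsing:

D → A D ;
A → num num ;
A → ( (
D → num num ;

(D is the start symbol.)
{ [A → ( . (] }

GOTO(I, '(') = CLOSURE({ [A → αX.β] : [A → α.Xβ] ∈ I, X = '(' })

Items with dot before '(', with the dot advanced:
  [A → . ( (] → [A → ( . (]
Closure adds nothing (no advanced item has the dot before a non-terminal).

GOTO = { [A → ( . (] }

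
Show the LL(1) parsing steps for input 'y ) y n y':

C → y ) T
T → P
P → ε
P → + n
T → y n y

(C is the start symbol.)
LL(1) parsing maintains a stack (initially the start symbol over $) and the input. At each step: if the stack top is a terminal, match it against the current input token; if it is a non-terminal N, replace it with the RHS of M[N, lookahead] (the unique production whose predict set contains the lookahead).

Stack is shown with the top on the left.

Stack    Input        Action
----------------------------
C $      y ) y n y $  output C → y ) T
y ) T $  y ) y n y $  match 'y'
) T $    ) y n y $    match ')'
T $      y n y $      output T → y n y
y n y $  y n y $      match 'y'
n y $    n y $        match 'n'
y $      y $          match 'y'
$        $            accept

The string is accepted.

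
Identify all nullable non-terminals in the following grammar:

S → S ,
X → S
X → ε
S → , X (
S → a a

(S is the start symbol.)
{ 'X' }

A non-terminal is nullable if it can derive ε (the empty string): either it has an ε-production, or it has a production whose right-hand side consists entirely of nullable non-terminals.

ε-productions: X → ε
So X is immediately nullable.
No further non-terminal can be added: every production for the remaining non-terminals contains a terminal or a non-nullable non-terminal.
Nullable = { 'X' }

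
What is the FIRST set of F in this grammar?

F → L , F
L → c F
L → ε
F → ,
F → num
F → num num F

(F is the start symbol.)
FIRST sets of the other non-terminals involved (by the same procedure, iterated to a fixed point):
  FIRST(L) = { 'c', ε }

From F → L , F:
  - L is a non-terminal: add FIRST(L) \ {ε} = { 'c' }
    L is nullable, so continue to the next symbol
  - ',' is a terminal: add ',' and stop
From F → ,:
  - ',' is a terminal: add ',' and stop
From F → num:
  - num is a terminal: add 'num' and stop
From F → num num F:
  - num is a terminal: add 'num' and stop

Collecting: FIRST(F) = { ',', 'c', 'num' }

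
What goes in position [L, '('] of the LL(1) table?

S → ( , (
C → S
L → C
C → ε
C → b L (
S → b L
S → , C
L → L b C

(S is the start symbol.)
To find M[L, '('], we find productions for L where '(' is in the predict set (PREDICT(N → α) = (FIRST(α) \ {ε}) ∪ (FOLLOW(N) if α ⇒* ε)).

Relevant sets:
  FIRST(C) = { '(', ',', 'b', ε }
  FIRST(L) = { '(', ',', 'b', ε }
  FOLLOW(L) = { $, '(', 'b' }

L → C: PREDICT = { $, '(', ',', 'b' }
  '(' is in predict set, so this production goes in M[L, '(']
L → L b C: PREDICT = { '(', ',', 'b' }
  '(' is in predict set, so this production goes in M[L, '(']

M[L, '('] = L → C, L → L b C  (a multiply-defined cell — the grammar is not LL(1))

Answer: L → C, L → L b C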